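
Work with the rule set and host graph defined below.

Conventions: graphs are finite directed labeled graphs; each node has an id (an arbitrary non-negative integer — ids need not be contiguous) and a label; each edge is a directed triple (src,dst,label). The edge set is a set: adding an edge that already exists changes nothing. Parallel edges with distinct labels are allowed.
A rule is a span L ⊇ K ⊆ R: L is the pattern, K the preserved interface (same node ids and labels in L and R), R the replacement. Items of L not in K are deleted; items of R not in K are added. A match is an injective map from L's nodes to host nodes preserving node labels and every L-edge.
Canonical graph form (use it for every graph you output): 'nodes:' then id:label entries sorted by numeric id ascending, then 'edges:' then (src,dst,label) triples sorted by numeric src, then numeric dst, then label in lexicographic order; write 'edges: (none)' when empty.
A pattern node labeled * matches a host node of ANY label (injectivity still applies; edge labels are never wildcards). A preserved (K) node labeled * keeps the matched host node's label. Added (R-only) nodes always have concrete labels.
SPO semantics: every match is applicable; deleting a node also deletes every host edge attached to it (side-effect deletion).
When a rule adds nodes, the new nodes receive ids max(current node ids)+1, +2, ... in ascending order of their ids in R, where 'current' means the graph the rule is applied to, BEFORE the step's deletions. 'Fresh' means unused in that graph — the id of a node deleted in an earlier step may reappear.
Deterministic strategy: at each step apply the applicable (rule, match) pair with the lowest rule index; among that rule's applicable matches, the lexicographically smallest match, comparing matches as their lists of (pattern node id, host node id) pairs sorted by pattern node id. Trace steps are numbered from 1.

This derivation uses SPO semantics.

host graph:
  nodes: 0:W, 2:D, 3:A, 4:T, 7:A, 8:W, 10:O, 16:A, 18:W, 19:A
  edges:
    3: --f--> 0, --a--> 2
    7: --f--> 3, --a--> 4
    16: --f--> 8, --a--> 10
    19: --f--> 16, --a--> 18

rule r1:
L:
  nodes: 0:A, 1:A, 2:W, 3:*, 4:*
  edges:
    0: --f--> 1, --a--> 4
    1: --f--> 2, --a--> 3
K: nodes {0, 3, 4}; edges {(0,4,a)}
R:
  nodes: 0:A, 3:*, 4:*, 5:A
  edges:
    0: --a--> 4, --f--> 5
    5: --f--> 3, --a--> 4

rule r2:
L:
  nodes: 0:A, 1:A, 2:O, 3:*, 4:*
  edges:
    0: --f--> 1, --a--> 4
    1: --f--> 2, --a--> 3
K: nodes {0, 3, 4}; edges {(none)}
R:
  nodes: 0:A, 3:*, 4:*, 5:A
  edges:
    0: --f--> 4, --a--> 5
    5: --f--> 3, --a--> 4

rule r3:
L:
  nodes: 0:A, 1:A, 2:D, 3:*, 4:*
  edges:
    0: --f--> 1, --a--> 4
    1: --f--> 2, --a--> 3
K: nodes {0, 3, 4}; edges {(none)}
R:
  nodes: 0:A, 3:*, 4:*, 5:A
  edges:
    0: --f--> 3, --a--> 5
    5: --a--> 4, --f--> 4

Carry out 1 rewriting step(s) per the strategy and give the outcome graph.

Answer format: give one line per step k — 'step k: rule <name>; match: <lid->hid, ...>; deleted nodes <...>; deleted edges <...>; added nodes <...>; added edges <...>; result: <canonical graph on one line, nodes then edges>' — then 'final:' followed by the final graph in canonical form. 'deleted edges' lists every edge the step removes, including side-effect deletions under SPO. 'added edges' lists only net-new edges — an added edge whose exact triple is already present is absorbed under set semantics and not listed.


step 1: rule r1; match: 0->7, 1->3, 2->0, 3->2, 4->4; deleted nodes 0, 3; deleted edges (3,0,f); (3,2,a); (7,3,f); added nodes 20; added edges (7,20,f); (20,2,f); (20,4,a); result: nodes: 2:D, 4:T, 7:A, 8:W, 10:O, 16:A, 18:W, 19:A, 20:A edges: (7,4,a); (7,20,f); (16,8,f); (16,10,a); (19,16,f); (19,18,a); (20,2,f); (20,4,a)
final:
nodes: 2:D, 4:T, 7:A, 8:W, 10:O, 16:A, 18:W, 19:A, 20:A
edges: (7,4,a); (7,20,f); (16,8,f); (16,10,a); (19,16,f); (19,18,a); (20,2,f); (20,4,a)


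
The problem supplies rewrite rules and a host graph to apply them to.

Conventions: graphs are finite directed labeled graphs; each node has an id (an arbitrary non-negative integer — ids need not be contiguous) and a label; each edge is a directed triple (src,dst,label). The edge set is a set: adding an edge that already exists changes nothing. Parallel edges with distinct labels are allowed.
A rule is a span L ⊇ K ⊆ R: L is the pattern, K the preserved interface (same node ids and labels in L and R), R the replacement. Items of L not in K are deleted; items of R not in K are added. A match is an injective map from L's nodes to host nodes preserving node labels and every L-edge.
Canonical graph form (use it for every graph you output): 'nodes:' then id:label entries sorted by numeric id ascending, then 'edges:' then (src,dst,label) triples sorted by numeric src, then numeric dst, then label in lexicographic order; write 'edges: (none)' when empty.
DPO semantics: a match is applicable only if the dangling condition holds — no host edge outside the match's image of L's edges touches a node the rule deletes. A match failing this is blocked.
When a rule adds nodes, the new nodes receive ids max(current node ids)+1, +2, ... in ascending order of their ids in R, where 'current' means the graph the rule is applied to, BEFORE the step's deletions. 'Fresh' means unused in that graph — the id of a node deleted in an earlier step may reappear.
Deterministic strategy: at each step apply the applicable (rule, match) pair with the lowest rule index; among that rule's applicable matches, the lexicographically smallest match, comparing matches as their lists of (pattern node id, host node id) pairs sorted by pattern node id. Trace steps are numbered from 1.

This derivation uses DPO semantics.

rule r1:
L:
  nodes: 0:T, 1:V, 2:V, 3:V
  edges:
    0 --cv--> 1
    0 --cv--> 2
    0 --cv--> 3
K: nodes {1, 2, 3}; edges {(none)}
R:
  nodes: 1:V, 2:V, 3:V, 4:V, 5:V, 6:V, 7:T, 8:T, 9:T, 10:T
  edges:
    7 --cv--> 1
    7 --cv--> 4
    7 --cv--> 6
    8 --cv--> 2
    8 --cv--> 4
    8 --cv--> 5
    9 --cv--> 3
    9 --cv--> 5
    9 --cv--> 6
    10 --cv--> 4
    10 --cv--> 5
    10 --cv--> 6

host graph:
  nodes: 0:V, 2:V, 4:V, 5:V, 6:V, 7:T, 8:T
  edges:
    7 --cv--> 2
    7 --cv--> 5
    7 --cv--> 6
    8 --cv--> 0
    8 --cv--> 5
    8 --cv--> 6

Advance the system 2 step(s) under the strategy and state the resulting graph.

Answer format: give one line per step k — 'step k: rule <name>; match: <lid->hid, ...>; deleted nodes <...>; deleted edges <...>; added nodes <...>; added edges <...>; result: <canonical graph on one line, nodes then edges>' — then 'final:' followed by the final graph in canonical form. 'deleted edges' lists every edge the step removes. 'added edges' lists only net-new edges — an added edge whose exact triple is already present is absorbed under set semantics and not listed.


step 1: rule r1; match: 0->7, 1->2, 2->5, 3->6; deleted nodes 7; deleted edges (7,2,cv); (7,5,cv); (7,6,cv); added nodes 9, 10, 11, 12, 13, 14, 15; added edges (12,2,cv); (12,9,cv); (12,11,cv); (13,5,cv); (13,9,cv); (13,10,cv); (14,6,cv); (14,10,cv); (14,11,cv); (15,9,cv); (15,10,cv); (15,11,cv); result: nodes: 0:V, 2:V, 4:V, 5:V, 6:V, 8:T, 9:V, 10:V, 11:V, 12:T, 13:T, 14:T, 15:T edges: (8,0,cv); (8,5,cv); (8,6,cv); (12,2,cv); (12,9,cv); (12,11,cv); (13,5,cv); (13,9,cv); (13,10,cv); (14,6,cv); (14,10,cv); (14,11,cv); (15,9,cv); (15,10,cv); (15,11,cv)
step 2: rule r1; match: 0->8, 1->0, 2->5, 3->6; deleted nodes 8; deleted edges (8,0,cv); (8,5,cv); (8,6,cv); added nodes 16, 17, 18, 19, 20, 21, 22; added edges (19,0,cv); (19,16,cv); (19,18,cv); (20,5,cv); (20,16,cv); (20,17,cv); (21,6,cv); (21,17,cv); (21,18,cv); (22,16,cv); (22,17,cv); (22,18,cv); result: nodes: 0:V, 2:V, 4:V, 5:V, 6:V, 9:V, 10:V, 11:V, 12:T, 13:T, 14:T, 15:T, 16:V, 17:V, 18:V, 19:T, 20:T, 21:T, 22:T edges: (12,2,cv); (12,9,cv); (12,11,cv); (13,5,cv); (13,9,cv); (13,10,cv); (14,6,cv); (14,10,cv); (14,11,cv); (15,9,cv); (15,10,cv); (15,11,cv); (19,0,cv); (19,16,cv); (19,18,cv); (20,5,cv); (20,16,cv); (20,17,cv); (21,6,cv); (21,17,cv); (21,18,cv); (22,16,cv); (22,17,cv); (22,18,cv)
final:
nodes: 0:V, 2:V, 4:V, 5:V, 6:V, 9:V, 10:V, 11:V, 12:T, 13:T, 14:T, 15:T, 16:V, 17:V, 18:V, 19:T, 20:T, 21:T, 22:T
edges: (12,2,cv); (12,9,cv); (12,11,cv); (13,5,cv); (13,9,cv); (13,10,cv); (14,6,cv); (14,10,cv); (14,11,cv); (15,9,cv); (15,10,cv); (15,11,cv); (19,0,cv); (19,16,cv); (19,18,cv); (20,5,cv); (20,16,cv); (20,17,cv); (21,6,cv); (21,17,cv); (21,18,cv); (22,16,cv); (22,17,cv); (22,18,cv)


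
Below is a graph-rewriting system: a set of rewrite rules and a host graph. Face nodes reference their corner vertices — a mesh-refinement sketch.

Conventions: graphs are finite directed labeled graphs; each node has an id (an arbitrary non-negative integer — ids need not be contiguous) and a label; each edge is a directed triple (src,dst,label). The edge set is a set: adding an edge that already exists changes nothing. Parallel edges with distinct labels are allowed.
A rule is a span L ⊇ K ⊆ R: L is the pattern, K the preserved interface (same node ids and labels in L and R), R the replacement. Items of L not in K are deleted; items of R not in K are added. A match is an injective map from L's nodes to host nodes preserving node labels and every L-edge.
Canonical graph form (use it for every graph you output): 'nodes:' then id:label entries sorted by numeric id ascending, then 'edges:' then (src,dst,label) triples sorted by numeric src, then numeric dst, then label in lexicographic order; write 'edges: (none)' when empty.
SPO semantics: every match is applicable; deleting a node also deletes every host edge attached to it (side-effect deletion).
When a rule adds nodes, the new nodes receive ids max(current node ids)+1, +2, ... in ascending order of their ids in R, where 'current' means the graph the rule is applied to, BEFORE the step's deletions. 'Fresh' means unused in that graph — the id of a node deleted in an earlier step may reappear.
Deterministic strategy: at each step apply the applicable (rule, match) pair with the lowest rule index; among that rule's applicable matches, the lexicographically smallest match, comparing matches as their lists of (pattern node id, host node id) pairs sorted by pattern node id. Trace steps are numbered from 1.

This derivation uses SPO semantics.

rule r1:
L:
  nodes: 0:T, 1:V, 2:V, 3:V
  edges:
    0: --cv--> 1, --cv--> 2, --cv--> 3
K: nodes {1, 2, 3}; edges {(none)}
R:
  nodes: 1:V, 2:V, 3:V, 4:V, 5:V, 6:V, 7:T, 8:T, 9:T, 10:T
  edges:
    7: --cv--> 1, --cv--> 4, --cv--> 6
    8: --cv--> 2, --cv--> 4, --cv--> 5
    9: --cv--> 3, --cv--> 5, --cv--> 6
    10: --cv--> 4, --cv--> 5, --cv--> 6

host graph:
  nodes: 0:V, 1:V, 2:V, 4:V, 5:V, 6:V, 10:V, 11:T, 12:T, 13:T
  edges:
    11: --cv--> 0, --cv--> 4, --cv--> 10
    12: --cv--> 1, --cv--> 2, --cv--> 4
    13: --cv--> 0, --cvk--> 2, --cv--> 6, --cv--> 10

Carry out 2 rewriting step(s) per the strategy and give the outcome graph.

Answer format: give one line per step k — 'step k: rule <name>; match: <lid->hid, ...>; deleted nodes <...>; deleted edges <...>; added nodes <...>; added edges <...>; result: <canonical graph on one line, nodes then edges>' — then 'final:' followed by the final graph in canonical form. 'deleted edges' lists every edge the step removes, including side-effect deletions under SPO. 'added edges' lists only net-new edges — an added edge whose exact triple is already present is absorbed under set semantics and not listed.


step 1: rule r1; match: 0->11, 1->0, 2->4, 3->10; deleted nodes 11; deleted edges (11,0,cv); (11,4,cv); (11,10,cv); added nodes 14, 15, 16, 17, 18, 19, 20; added edges (17,0,cv); (17,14,cv); (17,16,cv); (18,4,cv); (18,14,cv); (18,15,cv); (19,10,cv); (19,15,cv); (19,16,cv); (20,14,cv); (20,15,cv); (20,16,cv); result: nodes: 0:V, 1:V, 2:V, 4:V, 5:V, 6:V, 10:V, 12:T, 13:T, 14:V, 15:V, 16:V, 17:T, 18:T, 19:T, 20:T edges: (12,1,cv); (12,2,cv); (12,4,cv); (13,0,cv); (13,2,cvk); (13,6,cv); (13,10,cv); (17,0,cv); (17,14,cv); (17,16,cv); (18,4,cv); (18,14,cv); (18,15,cv); (19,10,cv); (19,15,cv); (19,16,cv); (20,14,cv); (20,15,cv); (20,16,cv)
step 2: rule r1; match: 0->12, 1->1, 2->2, 3->4; deleted nodes 12; deleted edges (12,1,cv); (12,2,cv); (12,4,cv); added nodes 21, 22, 23, 24, 25, 26, 27; added edges (24,1,cv); (24,21,cv); (24,23,cv); (25,2,cv); (25,21,cv); (25,22,cv); (26,4,cv); (26,22,cv); (26,23,cv); (27,21,cv); (27,22,cv); (27,23,cv); result: nodes: 0:V, 1:V, 2:V, 4:V, 5:V, 6:V, 10:V, 13:T, 14:V, 15:V, 16:V, 17:T, 18:T, 19:T, 20:T, 21:V, 22:V, 23:V, 24:T, 25:T, 26:T, 27:T edges: (13,0,cv); (13,2,cvk); (13,6,cv); (13,10,cv); (17,0,cv); (17,14,cv); (17,16,cv); (18,4,cv); (18,14,cv); (18,15,cv); (19,10,cv); (19,15,cv); (19,16,cv); (20,14,cv); (20,15,cv); (20,16,cv); (24,1,cv); (24,21,cv); (24,23,cv); (25,2,cv); (25,21,cv); (25,22,cv); (26,4,cv); (26,22,cv); (26,23,cv); (27,21,cv); (27,22,cv); (27,23,cv)
final:
nodes: 0:V, 1:V, 2:V, 4:V, 5:V, 6:V, 10:V, 13:T, 14:V, 15:V, 16:V, 17:T, 18:T, 19:T, 20:T, 21:V, 22:V, 23:V, 24:T, 25:T, 26:T, 27:T
edges: (13,0,cv); (13,2,cvk); (13,6,cv); (13,10,cv); (17,0,cv); (17,14,cv); (17,16,cv); (18,4,cv); (18,14,cv); (18,15,cv); (19,10,cv); (19,15,cv); (19,16,cv); (20,14,cv); (20,15,cv); (20,16,cv); (24,1,cv); (24,21,cv); (24,23,cv); (25,2,cv); (25,21,cv); (25,22,cv); (26,4,cv); (26,22,cv); (26,23,cv); (27,21,cv); (27,22,cv); (27,23,cv)


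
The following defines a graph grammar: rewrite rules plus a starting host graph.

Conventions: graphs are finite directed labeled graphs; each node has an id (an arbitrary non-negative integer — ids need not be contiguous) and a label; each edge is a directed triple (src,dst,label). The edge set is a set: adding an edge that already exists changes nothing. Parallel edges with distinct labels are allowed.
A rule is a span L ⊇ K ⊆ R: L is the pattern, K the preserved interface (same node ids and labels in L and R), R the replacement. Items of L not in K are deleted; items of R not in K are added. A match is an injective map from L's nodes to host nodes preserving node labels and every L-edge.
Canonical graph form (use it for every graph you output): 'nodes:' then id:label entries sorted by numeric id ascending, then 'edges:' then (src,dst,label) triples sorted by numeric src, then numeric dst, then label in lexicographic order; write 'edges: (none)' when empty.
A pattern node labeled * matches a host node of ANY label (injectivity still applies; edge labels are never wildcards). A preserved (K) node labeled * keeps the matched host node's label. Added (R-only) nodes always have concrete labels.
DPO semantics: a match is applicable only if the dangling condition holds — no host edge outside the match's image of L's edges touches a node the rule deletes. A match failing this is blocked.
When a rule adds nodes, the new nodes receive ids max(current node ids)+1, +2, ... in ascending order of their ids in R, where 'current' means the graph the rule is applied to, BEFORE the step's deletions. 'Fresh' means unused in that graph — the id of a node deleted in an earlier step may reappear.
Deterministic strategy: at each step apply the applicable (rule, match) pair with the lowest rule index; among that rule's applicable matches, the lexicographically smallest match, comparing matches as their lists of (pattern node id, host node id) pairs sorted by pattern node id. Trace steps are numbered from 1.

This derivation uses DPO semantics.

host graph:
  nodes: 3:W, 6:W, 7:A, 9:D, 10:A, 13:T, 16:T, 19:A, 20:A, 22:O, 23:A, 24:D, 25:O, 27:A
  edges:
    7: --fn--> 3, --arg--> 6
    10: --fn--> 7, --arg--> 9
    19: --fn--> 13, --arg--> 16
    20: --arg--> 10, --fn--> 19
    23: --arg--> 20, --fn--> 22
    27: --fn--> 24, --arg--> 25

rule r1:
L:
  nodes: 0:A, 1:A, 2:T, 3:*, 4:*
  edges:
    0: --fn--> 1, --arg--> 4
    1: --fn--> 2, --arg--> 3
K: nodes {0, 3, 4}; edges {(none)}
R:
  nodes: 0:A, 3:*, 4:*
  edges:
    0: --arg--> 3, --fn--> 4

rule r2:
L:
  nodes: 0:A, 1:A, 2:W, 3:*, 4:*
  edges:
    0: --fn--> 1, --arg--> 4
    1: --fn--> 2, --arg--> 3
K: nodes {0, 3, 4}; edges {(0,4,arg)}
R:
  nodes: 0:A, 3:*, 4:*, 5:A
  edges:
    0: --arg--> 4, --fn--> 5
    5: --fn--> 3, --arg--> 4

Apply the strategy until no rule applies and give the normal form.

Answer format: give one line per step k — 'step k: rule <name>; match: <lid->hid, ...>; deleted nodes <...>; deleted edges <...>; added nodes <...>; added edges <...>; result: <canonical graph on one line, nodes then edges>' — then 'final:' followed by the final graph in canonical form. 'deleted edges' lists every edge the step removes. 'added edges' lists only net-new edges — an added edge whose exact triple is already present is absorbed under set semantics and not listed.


step 1: rule r1; match: 0->20, 1->19, 2->13, 3->16, 4->10; deleted nodes 13, 19; deleted edges (19,13,fn); (19,16,arg); (20,10,arg); (20,19,fn); added nodes (none); added edges (20,10,fn); (20,16,arg); result: nodes: 3:W, 6:W, 7:A, 9:D, 10:A, 16:T, 20:A, 22:O, 23:A, 24:D, 25:O, 27:A edges: (7,3,fn); (7,6,arg); (10,7,fn); (10,9,arg); (20,10,fn); (20,16,arg); (23,20,arg); (23,22,fn); (27,24,fn); (27,25,arg)
step 2: rule r2; match: 0->10, 1->7, 2->3, 3->6, 4->9; deleted nodes 3, 7; deleted edges (7,3,fn); (7,6,arg); (10,7,fn); added nodes 28; added edges (10,28,fn); (28,6,fn); (28,9,arg); result: nodes: 6:W, 9:D, 10:A, 16:T, 20:A, 22:O, 23:A, 24:D, 25:O, 27:A, 28:A edges: (10,9,arg); (10,28,fn); (20,10,fn); (20,16,arg); (23,20,arg); (23,22,fn); (27,24,fn); (27,25,arg); (28,6,fn); (28,9,arg)
final:
nodes: 6:W, 9:D, 10:A, 16:T, 20:A, 22:O, 23:A, 24:D, 25:O, 27:A, 28:A
edges: (10,9,arg); (10,28,fn); (20,10,fn); (20,16,arg); (23,20,arg); (23,22,fn); (27,24,fn); (27,25,arg); (28,6,fn); (28,9,arg)


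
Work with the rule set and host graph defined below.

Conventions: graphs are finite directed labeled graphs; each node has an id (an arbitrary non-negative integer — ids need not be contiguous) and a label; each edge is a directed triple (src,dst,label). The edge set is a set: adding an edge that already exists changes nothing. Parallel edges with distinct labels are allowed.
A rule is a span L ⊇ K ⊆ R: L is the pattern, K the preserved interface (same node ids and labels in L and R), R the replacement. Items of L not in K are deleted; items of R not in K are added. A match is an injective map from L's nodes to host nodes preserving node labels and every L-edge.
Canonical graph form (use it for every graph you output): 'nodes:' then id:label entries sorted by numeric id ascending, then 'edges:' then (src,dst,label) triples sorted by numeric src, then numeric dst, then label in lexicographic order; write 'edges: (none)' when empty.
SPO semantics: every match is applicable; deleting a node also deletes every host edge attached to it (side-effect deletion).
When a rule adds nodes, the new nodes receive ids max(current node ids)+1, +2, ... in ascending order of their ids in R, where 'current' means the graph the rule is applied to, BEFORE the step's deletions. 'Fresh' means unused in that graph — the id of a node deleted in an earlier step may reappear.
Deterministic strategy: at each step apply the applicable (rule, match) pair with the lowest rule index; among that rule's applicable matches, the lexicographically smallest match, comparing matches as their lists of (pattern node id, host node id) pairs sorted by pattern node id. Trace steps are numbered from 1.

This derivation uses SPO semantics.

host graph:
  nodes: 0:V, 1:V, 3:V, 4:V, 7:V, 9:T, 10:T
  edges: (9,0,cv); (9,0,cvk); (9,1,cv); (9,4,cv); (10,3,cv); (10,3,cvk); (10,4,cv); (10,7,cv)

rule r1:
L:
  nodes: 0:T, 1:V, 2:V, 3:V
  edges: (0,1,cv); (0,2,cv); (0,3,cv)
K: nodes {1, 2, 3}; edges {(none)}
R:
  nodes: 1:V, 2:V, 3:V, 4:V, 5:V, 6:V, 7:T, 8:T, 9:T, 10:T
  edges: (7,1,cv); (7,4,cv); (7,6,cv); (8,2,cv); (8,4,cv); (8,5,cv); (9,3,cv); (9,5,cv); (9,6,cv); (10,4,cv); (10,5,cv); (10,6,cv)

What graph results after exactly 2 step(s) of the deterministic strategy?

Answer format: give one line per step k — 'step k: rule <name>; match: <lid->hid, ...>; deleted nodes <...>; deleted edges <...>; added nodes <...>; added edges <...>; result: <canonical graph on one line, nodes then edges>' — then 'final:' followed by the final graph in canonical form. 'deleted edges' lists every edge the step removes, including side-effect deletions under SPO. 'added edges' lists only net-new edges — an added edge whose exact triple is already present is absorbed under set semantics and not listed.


step 1: rule r1; match: 0->9, 1->0, 2->1, 3->4; deleted nodes 9; deleted edges (9,0,cv); (9,0,cvk); (9,1,cv); (9,4,cv); added nodes 11, 12, 13, 14, 15, 16, 17; added edges (14,0,cv); (14,11,cv); (14,13,cv); (15,1,cv); (15,11,cv); (15,12,cv); (16,4,cv); (16,12,cv); (16,13,cv); (17,11,cv); (17,12,cv); (17,13,cv); result: nodes: 0:V, 1:V, 3:V, 4:V, 7:V, 10:T, 11:V, 12:V, 13:V, 14:T, 15:T, 16:T, 17:T edges: (10,3,cv); (10,3,cvk); (10,4,cv); (10,7,cv); (14,0,cv); (14,11,cv); (14,13,cv); (15,1,cv); (15,11,cv); (15,12,cv); (16,4,cv); (16,12,cv); (16,13,cv); (17,11,cv); (17,12,cv); (17,13,cv)
step 2: rule r1; match: 0->10, 1->3, 2->4, 3->7; deleted nodes 10; deleted edges (10,3,cv); (10,3,cvk); (10,4,cv); (10,7,cv); added nodes 18, 19, 20, 21, 22, 23, 24; added edges (21,3,cv); (21,18,cv); (21,20,cv); (22,4,cv); (22,18,cv); (22,19,cv); (23,7,cv); (23,19,cv); (23,20,cv); (24,18,cv); (24,19,cv); (24,20,cv); result: nodes: 0:V, 1:V, 3:V, 4:V, 7:V, 11:V, 12:V, 13:V, 14:T, 15:T, 16:T, 17:T, 18:V, 19:V, 20:V, 21:T, 22:T, 23:T, 24:T edges: (14,0,cv); (14,11,cv); (14,13,cv); (15,1,cv); (15,11,cv); (15,12,cv); (16,4,cv); (16,12,cv); (16,13,cv); (17,11,cv); (17,12,cv); (17,13,cv); (21,3,cv); (21,18,cv); (21,20,cv); (22,4,cv); (22,18,cv); (22,19,cv); (23,7,cv); (23,19,cv); (23,20,cv); (24,18,cv); (24,19,cv); (24,20,cv)
final:
nodes: 0:V, 1:V, 3:V, 4:V, 7:V, 11:V, 12:V, 13:V, 14:T, 15:T, 16:T, 17:T, 18:V, 19:V, 20:V, 21:T, 22:T, 23:T, 24:T
edges: (14,0,cv); (14,11,cv); (14,13,cv); (15,1,cv); (15,11,cv); (15,12,cv); (16,4,cv); (16,12,cv); (16,13,cv); (17,11,cv); (17,12,cv); (17,13,cv); (21,3,cv); (21,18,cv); (21,20,cv); (22,4,cv); (22,18,cv); (22,19,cv); (23,7,cv); (23,19,cv); (23,20,cv); (24,18,cv); (24,19,cv); (24,20,cv)


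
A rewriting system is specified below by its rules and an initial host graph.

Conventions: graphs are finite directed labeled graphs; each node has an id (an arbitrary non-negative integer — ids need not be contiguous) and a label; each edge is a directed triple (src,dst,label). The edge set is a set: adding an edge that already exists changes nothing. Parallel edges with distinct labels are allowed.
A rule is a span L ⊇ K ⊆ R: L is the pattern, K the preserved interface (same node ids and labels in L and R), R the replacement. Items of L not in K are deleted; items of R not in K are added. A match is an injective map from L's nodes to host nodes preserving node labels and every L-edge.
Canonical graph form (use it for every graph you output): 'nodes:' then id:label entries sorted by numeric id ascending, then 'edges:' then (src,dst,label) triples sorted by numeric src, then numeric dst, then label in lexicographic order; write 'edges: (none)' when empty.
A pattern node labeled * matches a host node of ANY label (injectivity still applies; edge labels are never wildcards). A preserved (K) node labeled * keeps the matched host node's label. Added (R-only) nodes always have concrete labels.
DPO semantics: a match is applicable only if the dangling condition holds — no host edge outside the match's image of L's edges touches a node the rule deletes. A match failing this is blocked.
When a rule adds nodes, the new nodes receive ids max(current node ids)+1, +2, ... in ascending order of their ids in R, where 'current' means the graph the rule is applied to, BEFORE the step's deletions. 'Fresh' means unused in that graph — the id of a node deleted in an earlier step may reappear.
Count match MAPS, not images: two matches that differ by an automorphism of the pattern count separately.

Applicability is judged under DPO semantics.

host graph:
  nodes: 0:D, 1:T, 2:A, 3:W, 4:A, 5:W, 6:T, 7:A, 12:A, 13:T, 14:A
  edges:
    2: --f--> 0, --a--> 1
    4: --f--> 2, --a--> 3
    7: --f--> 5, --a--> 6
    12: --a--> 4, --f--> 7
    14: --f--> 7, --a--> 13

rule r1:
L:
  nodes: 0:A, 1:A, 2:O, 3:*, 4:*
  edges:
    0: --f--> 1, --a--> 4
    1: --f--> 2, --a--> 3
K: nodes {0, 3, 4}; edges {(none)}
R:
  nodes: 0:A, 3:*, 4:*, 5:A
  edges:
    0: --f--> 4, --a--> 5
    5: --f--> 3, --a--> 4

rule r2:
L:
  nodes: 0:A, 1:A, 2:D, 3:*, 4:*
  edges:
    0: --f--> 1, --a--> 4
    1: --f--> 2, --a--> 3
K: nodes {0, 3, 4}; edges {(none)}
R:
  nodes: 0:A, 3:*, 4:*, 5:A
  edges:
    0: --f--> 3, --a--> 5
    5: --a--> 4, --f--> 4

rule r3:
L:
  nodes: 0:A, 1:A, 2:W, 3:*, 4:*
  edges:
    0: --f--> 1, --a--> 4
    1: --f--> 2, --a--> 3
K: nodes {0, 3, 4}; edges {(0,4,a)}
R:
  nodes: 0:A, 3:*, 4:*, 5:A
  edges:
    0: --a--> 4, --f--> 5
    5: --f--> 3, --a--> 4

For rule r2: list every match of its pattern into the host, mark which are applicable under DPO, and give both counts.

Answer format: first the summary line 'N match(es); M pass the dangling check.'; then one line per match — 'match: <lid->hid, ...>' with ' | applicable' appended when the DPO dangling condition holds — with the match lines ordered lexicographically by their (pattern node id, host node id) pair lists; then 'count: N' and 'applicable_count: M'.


1 match(es); 1 pass the dangling check.
match: 0->4, 1->2, 2->0, 3->1, 4->3 | applicable
count: 1
applicable_count: 1


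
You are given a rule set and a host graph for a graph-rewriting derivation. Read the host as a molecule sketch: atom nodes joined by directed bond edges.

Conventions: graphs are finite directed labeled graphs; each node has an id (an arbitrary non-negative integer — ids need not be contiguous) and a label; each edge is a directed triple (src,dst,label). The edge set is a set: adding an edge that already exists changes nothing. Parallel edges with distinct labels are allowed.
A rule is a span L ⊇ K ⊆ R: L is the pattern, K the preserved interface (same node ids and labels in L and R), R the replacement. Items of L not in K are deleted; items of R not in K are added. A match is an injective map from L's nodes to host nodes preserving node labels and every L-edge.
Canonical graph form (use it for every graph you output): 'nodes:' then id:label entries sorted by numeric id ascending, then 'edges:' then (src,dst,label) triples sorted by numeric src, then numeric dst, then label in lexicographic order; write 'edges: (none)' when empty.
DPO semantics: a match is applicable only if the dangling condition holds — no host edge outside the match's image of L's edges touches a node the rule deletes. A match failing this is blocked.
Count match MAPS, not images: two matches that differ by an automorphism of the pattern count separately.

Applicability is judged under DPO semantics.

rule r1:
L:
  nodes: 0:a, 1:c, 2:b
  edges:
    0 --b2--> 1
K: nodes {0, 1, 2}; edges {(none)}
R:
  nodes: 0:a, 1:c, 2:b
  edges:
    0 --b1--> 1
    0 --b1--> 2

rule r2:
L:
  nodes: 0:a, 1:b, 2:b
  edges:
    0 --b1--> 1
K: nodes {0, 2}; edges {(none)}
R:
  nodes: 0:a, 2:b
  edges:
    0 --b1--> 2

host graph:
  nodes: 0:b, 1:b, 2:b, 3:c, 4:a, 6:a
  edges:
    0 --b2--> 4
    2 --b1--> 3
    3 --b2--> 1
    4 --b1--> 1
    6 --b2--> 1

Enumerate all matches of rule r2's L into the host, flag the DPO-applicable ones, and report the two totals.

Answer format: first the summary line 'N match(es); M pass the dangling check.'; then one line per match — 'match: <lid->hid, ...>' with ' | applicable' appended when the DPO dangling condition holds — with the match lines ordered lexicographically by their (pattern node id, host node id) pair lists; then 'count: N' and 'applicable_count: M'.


2 match(es); 0 pass the dangling check.
match: 0->4, 1->1, 2->0
match: 0->4, 1->1, 2->2
count: 2
applicable_count: 0


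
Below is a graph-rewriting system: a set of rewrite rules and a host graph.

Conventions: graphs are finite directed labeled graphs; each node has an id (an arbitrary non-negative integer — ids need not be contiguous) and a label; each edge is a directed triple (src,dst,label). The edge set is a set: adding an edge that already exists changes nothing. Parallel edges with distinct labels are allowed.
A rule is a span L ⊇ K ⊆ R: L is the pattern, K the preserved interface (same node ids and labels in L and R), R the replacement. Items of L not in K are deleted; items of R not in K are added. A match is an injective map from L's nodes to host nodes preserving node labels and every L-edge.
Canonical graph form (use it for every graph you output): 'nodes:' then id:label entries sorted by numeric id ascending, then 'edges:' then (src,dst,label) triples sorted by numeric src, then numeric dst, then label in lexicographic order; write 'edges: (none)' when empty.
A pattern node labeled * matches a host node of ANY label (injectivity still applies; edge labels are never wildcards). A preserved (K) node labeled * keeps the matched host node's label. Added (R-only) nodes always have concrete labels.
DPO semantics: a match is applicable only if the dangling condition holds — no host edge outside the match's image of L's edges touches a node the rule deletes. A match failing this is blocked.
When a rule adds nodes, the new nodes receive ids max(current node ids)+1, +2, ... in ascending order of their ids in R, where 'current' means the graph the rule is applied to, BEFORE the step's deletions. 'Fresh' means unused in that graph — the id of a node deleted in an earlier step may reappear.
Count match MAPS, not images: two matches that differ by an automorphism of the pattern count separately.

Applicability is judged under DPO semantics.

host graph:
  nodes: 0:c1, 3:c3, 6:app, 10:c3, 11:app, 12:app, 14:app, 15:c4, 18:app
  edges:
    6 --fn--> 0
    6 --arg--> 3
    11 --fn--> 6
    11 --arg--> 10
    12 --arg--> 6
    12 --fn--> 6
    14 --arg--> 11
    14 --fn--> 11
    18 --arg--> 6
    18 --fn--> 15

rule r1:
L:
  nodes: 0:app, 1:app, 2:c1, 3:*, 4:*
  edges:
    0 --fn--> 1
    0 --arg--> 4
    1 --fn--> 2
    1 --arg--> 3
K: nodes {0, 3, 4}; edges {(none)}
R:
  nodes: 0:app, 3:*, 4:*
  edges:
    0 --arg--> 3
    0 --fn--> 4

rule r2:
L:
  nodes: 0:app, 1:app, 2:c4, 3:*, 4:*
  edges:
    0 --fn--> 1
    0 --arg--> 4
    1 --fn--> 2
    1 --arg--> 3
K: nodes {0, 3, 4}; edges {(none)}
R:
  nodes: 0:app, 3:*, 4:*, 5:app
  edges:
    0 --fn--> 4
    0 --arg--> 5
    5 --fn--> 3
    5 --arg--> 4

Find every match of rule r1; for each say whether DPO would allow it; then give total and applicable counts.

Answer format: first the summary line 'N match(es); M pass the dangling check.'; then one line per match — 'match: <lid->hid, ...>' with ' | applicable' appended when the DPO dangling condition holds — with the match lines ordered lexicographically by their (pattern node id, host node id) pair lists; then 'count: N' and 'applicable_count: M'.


1 match(es); 0 pass the dangling check.
match: 0->11, 1->6, 2->0, 3->3, 4->10
count: 1
applicable_count: 0


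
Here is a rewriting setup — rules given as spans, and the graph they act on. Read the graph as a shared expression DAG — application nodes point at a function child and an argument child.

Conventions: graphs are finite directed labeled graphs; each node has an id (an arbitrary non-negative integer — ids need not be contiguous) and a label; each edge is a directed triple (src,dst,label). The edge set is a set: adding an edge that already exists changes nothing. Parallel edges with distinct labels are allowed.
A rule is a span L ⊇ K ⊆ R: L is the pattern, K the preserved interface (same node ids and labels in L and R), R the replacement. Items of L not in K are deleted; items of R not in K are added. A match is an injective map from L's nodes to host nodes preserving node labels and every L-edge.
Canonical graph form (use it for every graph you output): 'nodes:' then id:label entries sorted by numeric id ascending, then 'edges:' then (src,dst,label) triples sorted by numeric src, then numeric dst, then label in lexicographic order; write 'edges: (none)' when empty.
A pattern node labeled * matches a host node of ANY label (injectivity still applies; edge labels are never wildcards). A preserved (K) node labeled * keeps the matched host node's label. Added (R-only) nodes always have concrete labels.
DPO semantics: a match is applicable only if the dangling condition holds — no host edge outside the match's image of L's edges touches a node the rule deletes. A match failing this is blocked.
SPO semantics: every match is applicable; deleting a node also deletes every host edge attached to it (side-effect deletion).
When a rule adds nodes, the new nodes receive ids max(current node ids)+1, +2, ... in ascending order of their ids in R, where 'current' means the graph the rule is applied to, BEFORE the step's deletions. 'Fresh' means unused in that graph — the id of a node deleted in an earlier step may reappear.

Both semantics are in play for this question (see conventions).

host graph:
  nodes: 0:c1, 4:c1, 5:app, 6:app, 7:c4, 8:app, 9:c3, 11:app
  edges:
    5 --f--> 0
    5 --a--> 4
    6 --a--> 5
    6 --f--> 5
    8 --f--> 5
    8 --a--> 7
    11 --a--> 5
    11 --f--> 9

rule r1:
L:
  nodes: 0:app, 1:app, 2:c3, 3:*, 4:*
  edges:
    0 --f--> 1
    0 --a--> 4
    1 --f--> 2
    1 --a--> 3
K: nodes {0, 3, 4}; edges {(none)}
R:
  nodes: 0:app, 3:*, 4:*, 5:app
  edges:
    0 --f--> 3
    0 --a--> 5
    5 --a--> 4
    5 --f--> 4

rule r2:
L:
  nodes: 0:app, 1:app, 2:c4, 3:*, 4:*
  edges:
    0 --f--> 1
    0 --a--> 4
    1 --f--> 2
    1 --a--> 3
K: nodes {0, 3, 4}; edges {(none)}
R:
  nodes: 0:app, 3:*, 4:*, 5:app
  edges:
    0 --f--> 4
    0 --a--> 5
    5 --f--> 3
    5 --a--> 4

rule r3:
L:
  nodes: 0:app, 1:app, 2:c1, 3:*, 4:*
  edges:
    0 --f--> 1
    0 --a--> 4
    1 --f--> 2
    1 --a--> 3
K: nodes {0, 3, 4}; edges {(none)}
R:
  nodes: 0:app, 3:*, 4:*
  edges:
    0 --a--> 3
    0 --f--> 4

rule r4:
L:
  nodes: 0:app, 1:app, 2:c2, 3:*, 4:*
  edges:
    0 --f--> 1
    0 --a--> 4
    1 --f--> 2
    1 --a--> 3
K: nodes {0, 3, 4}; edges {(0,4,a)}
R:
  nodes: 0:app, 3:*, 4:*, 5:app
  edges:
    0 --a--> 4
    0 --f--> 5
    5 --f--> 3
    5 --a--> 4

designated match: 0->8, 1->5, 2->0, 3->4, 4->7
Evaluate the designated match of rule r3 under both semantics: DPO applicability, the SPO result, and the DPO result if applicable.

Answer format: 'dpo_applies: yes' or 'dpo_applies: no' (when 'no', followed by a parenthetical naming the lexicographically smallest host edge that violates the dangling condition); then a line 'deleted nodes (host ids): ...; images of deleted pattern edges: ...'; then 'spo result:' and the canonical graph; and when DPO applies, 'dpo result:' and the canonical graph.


dpo_applies: no
(the rule deletes node 5, which keeps host edge (6,5,a) outside the match image — the dangling condition fails, DPO blocks; SPO proceeds and side-deletes such edges)
deleted nodes (host ids): 0, 5; images of deleted pattern edges: (5,0,f); (5,4,a); (8,5,f); (8,7,a)
spo result:
nodes: 4:c1, 6:app, 7:c4, 8:app, 9:c3, 11:app
edges: (8,4,a); (8,7,f); (11,9,f)


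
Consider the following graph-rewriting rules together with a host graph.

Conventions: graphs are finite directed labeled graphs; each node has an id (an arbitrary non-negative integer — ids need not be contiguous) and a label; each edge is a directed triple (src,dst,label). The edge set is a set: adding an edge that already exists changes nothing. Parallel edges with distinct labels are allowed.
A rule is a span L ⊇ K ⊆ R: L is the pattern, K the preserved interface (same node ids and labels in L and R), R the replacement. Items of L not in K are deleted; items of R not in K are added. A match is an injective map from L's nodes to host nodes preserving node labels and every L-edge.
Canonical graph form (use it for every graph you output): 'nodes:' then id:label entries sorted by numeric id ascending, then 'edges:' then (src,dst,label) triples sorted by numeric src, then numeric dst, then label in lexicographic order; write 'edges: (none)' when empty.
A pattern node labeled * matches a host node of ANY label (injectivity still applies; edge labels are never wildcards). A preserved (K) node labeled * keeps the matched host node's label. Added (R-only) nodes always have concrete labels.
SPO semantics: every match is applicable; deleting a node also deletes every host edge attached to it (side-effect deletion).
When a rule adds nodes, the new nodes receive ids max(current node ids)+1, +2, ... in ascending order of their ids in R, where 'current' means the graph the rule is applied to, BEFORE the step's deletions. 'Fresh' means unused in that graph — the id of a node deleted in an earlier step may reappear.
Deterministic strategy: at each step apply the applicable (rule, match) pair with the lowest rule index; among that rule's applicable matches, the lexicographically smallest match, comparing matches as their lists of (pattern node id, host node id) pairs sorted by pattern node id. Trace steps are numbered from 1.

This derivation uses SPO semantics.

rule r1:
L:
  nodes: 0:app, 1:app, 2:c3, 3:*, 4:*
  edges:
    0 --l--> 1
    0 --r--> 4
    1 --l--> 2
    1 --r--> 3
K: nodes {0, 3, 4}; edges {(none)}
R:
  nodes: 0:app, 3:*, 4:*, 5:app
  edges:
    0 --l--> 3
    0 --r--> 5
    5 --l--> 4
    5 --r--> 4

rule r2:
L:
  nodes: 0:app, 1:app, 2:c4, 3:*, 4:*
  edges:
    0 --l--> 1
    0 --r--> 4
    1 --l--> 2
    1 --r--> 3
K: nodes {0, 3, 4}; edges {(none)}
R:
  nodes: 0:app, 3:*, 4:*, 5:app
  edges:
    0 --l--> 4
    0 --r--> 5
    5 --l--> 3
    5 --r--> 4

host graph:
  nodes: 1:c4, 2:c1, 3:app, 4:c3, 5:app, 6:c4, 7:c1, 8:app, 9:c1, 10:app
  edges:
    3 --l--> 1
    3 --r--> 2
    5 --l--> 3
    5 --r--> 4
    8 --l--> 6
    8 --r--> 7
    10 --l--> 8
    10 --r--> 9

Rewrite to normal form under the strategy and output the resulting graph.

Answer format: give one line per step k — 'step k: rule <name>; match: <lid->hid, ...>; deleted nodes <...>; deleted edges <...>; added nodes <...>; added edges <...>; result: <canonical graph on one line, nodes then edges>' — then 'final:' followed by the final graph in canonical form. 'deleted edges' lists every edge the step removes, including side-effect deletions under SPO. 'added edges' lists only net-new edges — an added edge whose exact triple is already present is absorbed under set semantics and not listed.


step 1: rule r2; match: 0->5, 1->3, 2->1, 3->2, 4->4; deleted nodes 1, 3; deleted edges (3,1,l); (3,2,r); (5,3,l); (5,4,r); added nodes 11; added edges (5,4,l); (5,11,r); (11,2,l); (11,4,r); result: nodes: 2:c1, 4:c3, 5:app, 6:c4, 7:c1, 8:app, 9:c1, 10:app, 11:app edges: (5,4,l); (5,11,r); (8,6,l); (8,7,r); (10,8,l); (10,9,r); (11,2,l); (11,4,r)
step 2: rule r2; match: 0->10, 1->8, 2->6, 3->7, 4->9; deleted nodes 6, 8; deleted edges (8,6,l); (8,7,r); (10,8,l); (10,9,r); added nodes 12; added edges (10,9,l); (10,12,r); (12,7,l); (12,9,r); result: nodes: 2:c1, 4:c3, 5:app, 7:c1, 9:c1, 10:app, 11:app, 12:app edges: (5,4,l); (5,11,r); (10,9,l); (10,12,r); (11,2,l); (11,4,r); (12,7,l); (12,9,r)
final:
nodes: 2:c1, 4:c3, 5:app, 7:c1, 9:c1, 10:app, 11:app, 12:app
edges: (5,4,l); (5,11,r); (10,9,l); (10,12,r); (11,2,l); (11,4,r); (12,7,l); (12,9,r)


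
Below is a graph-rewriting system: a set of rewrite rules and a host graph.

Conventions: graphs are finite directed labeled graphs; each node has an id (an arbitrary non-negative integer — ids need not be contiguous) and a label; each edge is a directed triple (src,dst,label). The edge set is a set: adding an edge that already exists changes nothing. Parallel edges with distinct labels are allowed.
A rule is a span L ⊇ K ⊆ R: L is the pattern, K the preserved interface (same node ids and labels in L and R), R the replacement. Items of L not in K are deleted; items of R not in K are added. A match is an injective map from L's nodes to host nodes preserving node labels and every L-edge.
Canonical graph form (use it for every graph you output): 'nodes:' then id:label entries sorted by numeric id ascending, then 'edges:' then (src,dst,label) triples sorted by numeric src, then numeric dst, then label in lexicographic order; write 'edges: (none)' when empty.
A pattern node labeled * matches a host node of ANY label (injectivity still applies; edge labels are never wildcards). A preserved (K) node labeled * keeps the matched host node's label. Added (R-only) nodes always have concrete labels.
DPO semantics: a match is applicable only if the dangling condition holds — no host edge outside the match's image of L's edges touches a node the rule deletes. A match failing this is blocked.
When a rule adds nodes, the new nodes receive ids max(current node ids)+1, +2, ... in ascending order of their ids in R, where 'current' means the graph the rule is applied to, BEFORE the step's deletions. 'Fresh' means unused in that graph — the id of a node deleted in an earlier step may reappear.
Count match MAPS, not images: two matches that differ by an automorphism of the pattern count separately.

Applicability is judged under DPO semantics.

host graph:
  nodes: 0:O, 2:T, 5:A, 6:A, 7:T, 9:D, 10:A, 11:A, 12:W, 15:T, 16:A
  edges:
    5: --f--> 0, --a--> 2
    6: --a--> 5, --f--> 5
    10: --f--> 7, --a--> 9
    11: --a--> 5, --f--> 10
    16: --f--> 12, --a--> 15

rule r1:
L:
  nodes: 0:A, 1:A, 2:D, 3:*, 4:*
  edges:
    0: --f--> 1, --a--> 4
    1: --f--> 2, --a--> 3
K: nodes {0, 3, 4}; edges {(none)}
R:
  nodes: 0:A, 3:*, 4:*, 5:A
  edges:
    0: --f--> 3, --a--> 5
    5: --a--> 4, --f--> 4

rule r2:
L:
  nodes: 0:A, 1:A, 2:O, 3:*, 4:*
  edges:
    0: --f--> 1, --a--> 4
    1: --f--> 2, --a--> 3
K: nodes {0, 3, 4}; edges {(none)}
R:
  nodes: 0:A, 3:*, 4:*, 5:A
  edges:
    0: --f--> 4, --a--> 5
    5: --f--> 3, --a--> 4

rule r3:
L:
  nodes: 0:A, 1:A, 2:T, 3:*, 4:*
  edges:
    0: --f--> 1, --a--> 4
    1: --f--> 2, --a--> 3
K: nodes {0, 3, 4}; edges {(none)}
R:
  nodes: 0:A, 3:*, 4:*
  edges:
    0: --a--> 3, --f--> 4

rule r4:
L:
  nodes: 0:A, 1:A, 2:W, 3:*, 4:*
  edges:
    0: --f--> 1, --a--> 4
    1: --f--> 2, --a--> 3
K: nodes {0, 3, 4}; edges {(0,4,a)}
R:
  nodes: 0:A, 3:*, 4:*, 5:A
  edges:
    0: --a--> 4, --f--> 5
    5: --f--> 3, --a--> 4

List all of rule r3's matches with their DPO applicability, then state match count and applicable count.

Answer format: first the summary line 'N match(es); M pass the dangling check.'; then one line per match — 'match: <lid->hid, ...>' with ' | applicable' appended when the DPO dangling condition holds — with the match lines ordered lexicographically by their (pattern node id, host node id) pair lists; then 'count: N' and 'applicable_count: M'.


1 match(es); 1 pass the dangling check.
match: 0->11, 1->10, 2->7, 3->9, 4->5 | applicable
count: 1
applicable_count: 1
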